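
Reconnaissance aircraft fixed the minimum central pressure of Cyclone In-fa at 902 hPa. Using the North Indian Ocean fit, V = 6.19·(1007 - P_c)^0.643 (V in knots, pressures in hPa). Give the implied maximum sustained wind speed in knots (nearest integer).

ΔP = 1007 − 902 = 105 hPa.
105^0.643 ≈ 19.935.
V ≈ 6.19 × 19.935 ≈ 123.4 kt.

123 kt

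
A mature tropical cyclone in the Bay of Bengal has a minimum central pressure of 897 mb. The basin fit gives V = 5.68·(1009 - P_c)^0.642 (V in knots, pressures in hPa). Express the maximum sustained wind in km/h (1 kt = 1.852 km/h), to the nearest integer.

ΔP = 1009 − 897 = 112 mb.
V ≈ 5.68 × 112^0.642 = 5.68 × 20.682 ≈ 117.475 kt.
117.475 × 1.852 ≈ 217.56 km/h → 218 km/h.

218 km/h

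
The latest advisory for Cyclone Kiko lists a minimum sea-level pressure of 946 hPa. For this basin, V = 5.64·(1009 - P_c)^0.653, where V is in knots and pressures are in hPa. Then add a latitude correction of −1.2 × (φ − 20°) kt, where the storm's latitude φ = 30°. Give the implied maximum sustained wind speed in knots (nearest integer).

ΔP = 1009 − 946 = 63 hPa.
63^0.653 ≈ 14.961.
V ≈ 5.64 × 14.961 ≈ 84.4 kt.
Latitude correction: −1.2 × (30 − 20) = -12 kt.
Corrected V ≈ 72.4 kt → 72 kt.

72 kt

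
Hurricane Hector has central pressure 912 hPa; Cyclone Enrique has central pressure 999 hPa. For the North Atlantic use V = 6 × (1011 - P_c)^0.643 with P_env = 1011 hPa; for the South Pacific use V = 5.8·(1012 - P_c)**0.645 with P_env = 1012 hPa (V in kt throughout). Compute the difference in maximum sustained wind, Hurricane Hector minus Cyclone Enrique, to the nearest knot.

85 kt

Hurricane Hector: ΔP = 99; V ≈ 6 × 99^0.643 ≈ 115.17 kt.
Cyclone Enrique: ΔP = 13; V ≈ 5.8 × 13^0.645 ≈ 30.33 kt.
Difference ≈ 115.17 − 30.33 = 84.84 → 85 kt.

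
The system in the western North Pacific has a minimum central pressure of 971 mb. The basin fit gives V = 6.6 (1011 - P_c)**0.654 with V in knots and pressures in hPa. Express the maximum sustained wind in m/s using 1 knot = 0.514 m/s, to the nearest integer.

ΔP = 1011 − 971 = 40 mb.
V ≈ 6.6 × 40^0.654 = 6.6 × 11.162 ≈ 73.670 kt.
73.670 × 0.514 ≈ 37.87 m/s → 38 m/s.

38 m/s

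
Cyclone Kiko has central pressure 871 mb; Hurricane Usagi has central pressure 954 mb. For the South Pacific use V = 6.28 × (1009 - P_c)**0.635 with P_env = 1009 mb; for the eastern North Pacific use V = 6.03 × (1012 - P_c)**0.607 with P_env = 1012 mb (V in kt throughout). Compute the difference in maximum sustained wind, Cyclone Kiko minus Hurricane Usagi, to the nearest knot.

73 kt

Cyclone Kiko: ΔP = 138; V ≈ 6.28 × 138^0.635 ≈ 143.48 kt.
Hurricane Usagi: ΔP = 58; V ≈ 6.03 × 58^0.607 ≈ 70.91 kt.
Difference ≈ 143.48 − 70.91 = 72.57 → 73 kt.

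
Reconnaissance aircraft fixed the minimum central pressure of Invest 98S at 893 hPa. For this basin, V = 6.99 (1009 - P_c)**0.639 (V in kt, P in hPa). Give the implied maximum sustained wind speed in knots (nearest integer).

146 kt

ΔP = 1009 − 893 = 116 hPa.
116^0.639 ≈ 20.854.
V ≈ 6.99 × 20.854 ≈ 145.8 kt.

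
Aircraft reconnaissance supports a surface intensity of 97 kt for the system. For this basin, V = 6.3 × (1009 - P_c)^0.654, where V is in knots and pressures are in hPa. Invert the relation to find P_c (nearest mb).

ΔP = (V / 6.3)^(1/0.654) = (97/6.3)^1.529.
97/6.3 = 15.397; 15.397^1.529 ≈ 65.41 mb.
P_c = 1009 − 65.41 = 943.59 ≈ 944 mb.

944 mb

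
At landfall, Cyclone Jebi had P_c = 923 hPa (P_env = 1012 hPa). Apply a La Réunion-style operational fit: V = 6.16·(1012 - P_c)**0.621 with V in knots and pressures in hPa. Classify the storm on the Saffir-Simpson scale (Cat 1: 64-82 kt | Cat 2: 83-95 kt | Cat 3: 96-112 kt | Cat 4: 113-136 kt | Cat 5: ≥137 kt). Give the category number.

ΔP = 1012 − 923 = 89 hPa.
V ≈ 6.16 × 89^0.621 = 6.16 × 16.24 ≈ 100 kt.
100 kt falls in the Category 3 band.

3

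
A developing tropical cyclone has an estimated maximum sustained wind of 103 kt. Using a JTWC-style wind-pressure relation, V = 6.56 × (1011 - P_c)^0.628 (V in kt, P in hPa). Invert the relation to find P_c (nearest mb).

931 mb

ΔP = (V / 6.56)^(1/0.628) = (103/6.56)^1.592.
103/6.56 = 15.701; 15.701^1.592 ≈ 80.23 mb.
P_c = 1011 − 80.23 = 930.77 ≈ 931 mb.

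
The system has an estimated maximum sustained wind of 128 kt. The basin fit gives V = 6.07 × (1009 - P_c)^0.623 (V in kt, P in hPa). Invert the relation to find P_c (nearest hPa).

876 hPa

ΔP = (V / 6.07)^(1/0.623) = (128/6.07)^1.605.
128/6.07 = 21.087; 21.087^1.605 ≈ 133.42 hPa.
P_c = 1009 − 133.42 = 875.58 ≈ 876 hPa.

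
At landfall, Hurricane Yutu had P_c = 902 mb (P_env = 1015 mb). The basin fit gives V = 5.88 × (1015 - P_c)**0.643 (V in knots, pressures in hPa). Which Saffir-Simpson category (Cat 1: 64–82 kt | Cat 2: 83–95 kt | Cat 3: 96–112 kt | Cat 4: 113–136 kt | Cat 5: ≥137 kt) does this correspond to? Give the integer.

ΔP = 1015 − 902 = 113 mb.
V ≈ 5.88 × 113^0.643 = 5.88 × 20.90 ≈ 123 kt.
123 kt falls in the Category 4 band.

4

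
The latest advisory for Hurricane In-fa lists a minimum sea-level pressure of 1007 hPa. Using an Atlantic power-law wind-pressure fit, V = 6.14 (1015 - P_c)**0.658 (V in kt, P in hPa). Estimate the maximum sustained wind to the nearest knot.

24 kt

ΔP = 1015 − 1007 = 8 hPa.
8^0.658 ≈ 3.929.
V ≈ 6.14 × 3.929 ≈ 24.1 kt.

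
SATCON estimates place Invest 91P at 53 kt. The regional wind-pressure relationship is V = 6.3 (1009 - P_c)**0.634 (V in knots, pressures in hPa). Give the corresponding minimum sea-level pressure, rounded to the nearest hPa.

ΔP = (V / 6.3)^(1/0.634) = (53/6.3)^1.577.
53/6.3 = 8.413; 8.413^1.577 ≈ 28.77 hPa.
P_c = 1009 − 28.77 = 980.23 ≈ 980 hPa.

980 hPa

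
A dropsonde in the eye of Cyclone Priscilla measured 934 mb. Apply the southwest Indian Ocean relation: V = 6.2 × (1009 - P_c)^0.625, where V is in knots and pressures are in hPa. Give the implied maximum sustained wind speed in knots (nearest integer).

ΔP = 1009 − 934 = 75 mb.
75^0.625 ≈ 14.856.
V ≈ 6.2 × 14.856 ≈ 92.1 kt.

92 kt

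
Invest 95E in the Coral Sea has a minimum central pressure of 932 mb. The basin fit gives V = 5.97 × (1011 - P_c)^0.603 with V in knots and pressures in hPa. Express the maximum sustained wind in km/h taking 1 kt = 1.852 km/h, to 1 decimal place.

ΔP = 1011 − 932 = 79 mb.
V ≈ 5.97 × 79^0.603 = 5.97 × 13.940 ≈ 83.223 kt.
83.223 × 1.852 ≈ 154.13 km/h → 154.1 km/h.

154.1 km/h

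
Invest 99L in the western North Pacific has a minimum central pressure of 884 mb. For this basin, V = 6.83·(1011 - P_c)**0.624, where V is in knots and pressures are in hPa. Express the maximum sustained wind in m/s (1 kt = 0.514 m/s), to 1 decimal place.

72.1 m/s

ΔP = 1011 − 884 = 127 mb.
V ≈ 6.83 × 127^0.624 = 6.83 × 20.548 ≈ 140.344 kt.
140.344 × 0.514 ≈ 72.14 m/s → 72.1 m/s.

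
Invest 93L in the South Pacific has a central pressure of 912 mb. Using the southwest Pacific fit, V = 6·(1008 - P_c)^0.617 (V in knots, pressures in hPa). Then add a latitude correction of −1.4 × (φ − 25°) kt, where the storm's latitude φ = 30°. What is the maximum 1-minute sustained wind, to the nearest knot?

93 kt

ΔP = 1008 − 912 = 96 mb.
96^0.617 ≈ 16.713.
V ≈ 6 × 16.713 ≈ 100.3 kt.
Latitude correction: −1.4 × (30 − 25) = -7 kt.
Corrected V ≈ 93.3 kt → 93 kt.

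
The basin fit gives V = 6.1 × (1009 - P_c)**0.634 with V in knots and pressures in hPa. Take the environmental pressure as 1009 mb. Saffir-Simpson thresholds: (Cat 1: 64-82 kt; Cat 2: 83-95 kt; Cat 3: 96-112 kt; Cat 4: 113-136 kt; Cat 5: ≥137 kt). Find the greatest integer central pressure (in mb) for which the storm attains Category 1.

968 mb

Category 1 begins at V = 64 kt.
Required ΔP = (64/6.1)^(1/0.634) = 10.492^1.577 ≈ 40.75 mb.
P_c ≤ 1009 − 40.75 = 968.25, so the highest integer P_c is 968 mb.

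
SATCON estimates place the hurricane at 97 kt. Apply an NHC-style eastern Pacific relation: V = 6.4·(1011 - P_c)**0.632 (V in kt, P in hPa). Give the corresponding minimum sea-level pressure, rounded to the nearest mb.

ΔP = (V / 6.4)^(1/0.632) = (97/6.4)^1.582.
97/6.4 = 15.156; 15.156^1.582 ≈ 73.79 mb.
P_c = 1011 − 73.79 = 937.21 ≈ 937 mb.

937 mb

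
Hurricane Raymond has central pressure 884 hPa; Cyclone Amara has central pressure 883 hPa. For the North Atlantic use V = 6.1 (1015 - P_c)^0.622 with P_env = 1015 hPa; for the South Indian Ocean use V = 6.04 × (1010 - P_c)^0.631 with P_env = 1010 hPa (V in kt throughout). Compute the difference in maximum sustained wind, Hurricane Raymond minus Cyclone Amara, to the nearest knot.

-2 kt

Hurricane Raymond: ΔP = 131; V ≈ 6.1 × 131^0.622 ≈ 126.55 kt.
Cyclone Amara: ΔP = 127; V ≈ 6.04 × 127^0.631 ≈ 128.39 kt.
Difference ≈ 126.55 − 128.39 = -1.84 → -2 kt.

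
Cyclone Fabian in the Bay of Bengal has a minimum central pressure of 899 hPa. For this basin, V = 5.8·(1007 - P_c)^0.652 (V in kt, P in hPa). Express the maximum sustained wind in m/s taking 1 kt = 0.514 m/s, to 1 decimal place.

63.1 m/s

ΔP = 1007 − 899 = 108 hPa.
V ≈ 5.8 × 108^0.652 = 5.8 × 21.173 ≈ 122.806 kt.
122.806 × 0.514 ≈ 63.12 m/s → 63.1 m/s.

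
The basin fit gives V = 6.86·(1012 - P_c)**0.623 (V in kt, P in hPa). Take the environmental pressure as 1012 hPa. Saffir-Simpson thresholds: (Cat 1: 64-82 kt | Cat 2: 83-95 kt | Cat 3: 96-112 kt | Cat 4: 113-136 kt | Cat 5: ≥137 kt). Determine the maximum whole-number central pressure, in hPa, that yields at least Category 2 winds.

957 hPa

Category 2 begins at V = 83 kt.
Required ΔP = (83/6.86)^(1/0.623) = 12.099^1.605 ≈ 54.70 hPa.
P_c ≤ 1012 − 54.70 = 957.30, so the highest integer P_c is 957 hPa.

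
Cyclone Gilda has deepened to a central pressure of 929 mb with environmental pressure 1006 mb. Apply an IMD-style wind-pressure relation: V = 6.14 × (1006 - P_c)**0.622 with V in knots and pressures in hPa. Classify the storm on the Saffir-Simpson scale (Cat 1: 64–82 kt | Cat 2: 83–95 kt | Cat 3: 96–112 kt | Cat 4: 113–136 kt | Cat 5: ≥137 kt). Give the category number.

2

ΔP = 1006 − 929 = 77 mb.
V ≈ 6.14 × 77^0.622 = 6.14 × 14.91 ≈ 92 kt.
92 kt falls in the Category 2 band.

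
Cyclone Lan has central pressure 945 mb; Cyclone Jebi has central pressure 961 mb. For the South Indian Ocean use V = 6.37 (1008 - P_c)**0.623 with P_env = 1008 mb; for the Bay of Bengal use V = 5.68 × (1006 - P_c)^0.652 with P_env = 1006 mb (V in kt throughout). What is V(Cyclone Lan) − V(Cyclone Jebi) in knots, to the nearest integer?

16 kt

Cyclone Lan: ΔP = 63; V ≈ 6.37 × 63^0.623 ≈ 84.16 kt.
Cyclone Jebi: ΔP = 45; V ≈ 5.68 × 45^0.652 ≈ 67.96 kt.
Difference ≈ 84.16 − 67.96 = 16.20 → 16 kt.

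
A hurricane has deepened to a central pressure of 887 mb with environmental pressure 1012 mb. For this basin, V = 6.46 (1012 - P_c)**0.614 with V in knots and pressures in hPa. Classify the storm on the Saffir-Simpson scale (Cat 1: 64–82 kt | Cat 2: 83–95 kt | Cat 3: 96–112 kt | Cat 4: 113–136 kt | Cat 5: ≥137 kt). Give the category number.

4

ΔP = 1012 − 887 = 125 mb.
V ≈ 6.46 × 125^0.614 = 6.46 × 19.39 ≈ 125 kt.
125 kt falls in the Category 4 band.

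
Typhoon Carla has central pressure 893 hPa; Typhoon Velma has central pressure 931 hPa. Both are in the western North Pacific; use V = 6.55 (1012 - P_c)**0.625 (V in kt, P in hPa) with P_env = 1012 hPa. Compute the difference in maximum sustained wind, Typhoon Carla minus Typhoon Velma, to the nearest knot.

Typhoon Carla: ΔP = 119; V ≈ 6.55 × 119^0.625 ≈ 129.85 kt.
Typhoon Velma: ΔP = 81; V ≈ 6.55 × 81^0.625 ≈ 102.10 kt.
Difference ≈ 129.85 − 102.10 = 27.75 → 28 kt.

28 kt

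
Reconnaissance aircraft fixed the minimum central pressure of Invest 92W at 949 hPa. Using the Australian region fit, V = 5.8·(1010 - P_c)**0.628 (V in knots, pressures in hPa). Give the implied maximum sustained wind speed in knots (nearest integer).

77 kt

ΔP = 1010 − 949 = 61 hPa.
61^0.628 ≈ 13.219.
V ≈ 5.8 × 13.219 ≈ 76.7 kt.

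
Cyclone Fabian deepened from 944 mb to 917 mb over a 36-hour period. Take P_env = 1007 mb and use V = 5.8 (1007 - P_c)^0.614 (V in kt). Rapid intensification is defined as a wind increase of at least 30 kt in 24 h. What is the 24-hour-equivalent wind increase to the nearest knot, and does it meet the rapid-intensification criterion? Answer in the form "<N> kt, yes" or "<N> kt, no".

12 kt, no

V₁: ΔP = 63, V ≈ 5.8 × 63^0.614 ≈ 73.83 kt.
V₂: ΔP = 90, V ≈ 5.8 × 90^0.614 ≈ 91.90 kt.
ΔV over 36 h = 18.07 kt → 24 h equivalent = 18.07 × 24/36 ≈ 12.05 kt.
12 kt < 30 kt ⇒ not rapid intensification.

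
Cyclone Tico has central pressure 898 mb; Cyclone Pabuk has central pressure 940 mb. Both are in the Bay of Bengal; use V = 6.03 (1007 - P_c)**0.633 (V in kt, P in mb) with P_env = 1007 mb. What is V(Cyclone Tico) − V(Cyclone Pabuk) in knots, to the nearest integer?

Cyclone Tico: ΔP = 109; V ≈ 6.03 × 109^0.633 ≈ 117.49 kt.
Cyclone Pabuk: ΔP = 67; V ≈ 6.03 × 67^0.633 ≈ 86.34 kt.
Difference ≈ 117.49 − 86.34 = 31.15 → 31 kt.

31 kt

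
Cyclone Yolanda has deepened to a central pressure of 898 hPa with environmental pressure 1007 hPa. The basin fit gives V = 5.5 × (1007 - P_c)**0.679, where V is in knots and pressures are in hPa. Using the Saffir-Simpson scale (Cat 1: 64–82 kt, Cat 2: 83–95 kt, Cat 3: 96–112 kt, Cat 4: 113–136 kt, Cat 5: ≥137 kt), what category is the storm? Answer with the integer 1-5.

ΔP = 1007 − 898 = 109 hPa.
V ≈ 5.5 × 109^0.679 = 5.5 × 24.18 ≈ 133 kt.
133 kt falls in the Category 4 band.

4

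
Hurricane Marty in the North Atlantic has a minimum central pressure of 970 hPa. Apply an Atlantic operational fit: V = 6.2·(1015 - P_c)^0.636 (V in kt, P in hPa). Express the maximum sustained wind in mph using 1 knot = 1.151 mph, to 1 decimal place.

ΔP = 1015 − 970 = 45 hPa.
V ≈ 6.2 × 45^0.636 = 6.2 × 11.258 ≈ 69.797 kt.
69.797 × 1.151 ≈ 80.34 mph → 80.3 mph.

80.3 mph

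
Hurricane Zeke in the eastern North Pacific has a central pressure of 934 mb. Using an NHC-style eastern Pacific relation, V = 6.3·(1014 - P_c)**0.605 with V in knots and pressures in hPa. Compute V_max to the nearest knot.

89 kt

ΔP = 1014 − 934 = 80 mb.
80^0.605 ≈ 14.170.
V ≈ 6.3 × 14.170 ≈ 89.3 kt.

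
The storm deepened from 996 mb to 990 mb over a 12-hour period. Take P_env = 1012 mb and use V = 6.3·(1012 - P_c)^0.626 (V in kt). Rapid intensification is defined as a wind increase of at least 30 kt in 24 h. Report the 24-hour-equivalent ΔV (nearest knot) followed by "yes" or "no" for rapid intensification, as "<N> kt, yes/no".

V₁: ΔP = 16, V ≈ 6.3 × 16^0.626 ≈ 35.74 kt.
V₂: ΔP = 22, V ≈ 6.3 × 22^0.626 ≈ 43.62 kt.
ΔV over 12 h = 7.88 kt → 24 h equivalent = 7.88 × 24/12 ≈ 15.76 kt.
16 kt < 30 kt ⇒ not rapid intensification.

16 kt, no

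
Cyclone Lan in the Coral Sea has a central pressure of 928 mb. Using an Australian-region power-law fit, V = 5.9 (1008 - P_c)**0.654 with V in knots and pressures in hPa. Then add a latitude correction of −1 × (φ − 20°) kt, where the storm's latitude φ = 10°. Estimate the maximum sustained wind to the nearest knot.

114 kt

ΔP = 1008 − 928 = 80 mb.
80^0.654 ≈ 17.564.
V ≈ 5.9 × 17.564 ≈ 103.6 kt.
Latitude correction: −1 × (10 − 20) = 10 kt.
Corrected V ≈ 113.6 kt → 114 kt.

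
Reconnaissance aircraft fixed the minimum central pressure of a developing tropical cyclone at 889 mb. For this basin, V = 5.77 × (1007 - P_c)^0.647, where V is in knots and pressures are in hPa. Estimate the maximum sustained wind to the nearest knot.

ΔP = 1007 − 889 = 118 mb.
118^0.647 ≈ 21.903.
V ≈ 5.77 × 21.903 ≈ 126.4 kt.

126 kt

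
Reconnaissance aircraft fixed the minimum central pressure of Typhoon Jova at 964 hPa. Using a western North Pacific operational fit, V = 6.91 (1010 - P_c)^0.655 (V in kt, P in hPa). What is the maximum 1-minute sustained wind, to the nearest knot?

85 kt

ΔP = 1010 − 964 = 46 hPa.
46^0.655 ≈ 12.277.
V ≈ 6.91 × 12.277 ≈ 84.8 kt.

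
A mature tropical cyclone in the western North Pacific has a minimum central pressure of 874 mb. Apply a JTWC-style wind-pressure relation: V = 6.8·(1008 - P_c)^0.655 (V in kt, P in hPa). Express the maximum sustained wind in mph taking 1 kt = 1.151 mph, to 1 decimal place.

193.6 mph

ΔP = 1008 − 874 = 134 mb.
V ≈ 6.8 × 134^0.655 = 6.8 × 24.732 ≈ 168.175 kt.
168.175 × 1.151 ≈ 193.57 mph → 193.6 mph.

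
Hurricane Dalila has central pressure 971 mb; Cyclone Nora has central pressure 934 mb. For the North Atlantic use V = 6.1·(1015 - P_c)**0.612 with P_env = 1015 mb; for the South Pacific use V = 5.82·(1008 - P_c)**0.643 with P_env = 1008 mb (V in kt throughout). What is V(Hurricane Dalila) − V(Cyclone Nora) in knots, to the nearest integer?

Hurricane Dalila: ΔP = 44; V ≈ 6.1 × 44^0.612 ≈ 61.82 kt.
Cyclone Nora: ΔP = 74; V ≈ 5.82 × 74^0.643 ≈ 92.65 kt.
Difference ≈ 61.82 − 92.65 = -30.83 → -31 kt.

-31 kt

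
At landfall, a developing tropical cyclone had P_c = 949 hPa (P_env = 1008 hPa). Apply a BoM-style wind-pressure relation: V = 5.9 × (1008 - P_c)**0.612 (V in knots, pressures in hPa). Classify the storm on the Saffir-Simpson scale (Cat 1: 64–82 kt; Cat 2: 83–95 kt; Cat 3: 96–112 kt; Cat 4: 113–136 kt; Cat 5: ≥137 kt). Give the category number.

ΔP = 1008 − 949 = 59 hPa.
V ≈ 5.9 × 59^0.612 = 5.9 × 12.13 ≈ 72 kt.
72 kt falls in the Category 1 band.

1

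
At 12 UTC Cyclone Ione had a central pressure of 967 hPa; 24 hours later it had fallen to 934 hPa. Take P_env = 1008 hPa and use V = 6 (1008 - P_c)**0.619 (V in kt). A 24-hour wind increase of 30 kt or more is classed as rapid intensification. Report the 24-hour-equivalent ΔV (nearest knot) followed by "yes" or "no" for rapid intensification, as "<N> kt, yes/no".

V₁: ΔP = 41, V ≈ 6 × 41^0.619 ≈ 59.77 kt.
V₂: ΔP = 74, V ≈ 6 × 74^0.619 ≈ 86.14 kt.
ΔV over 24 h = 26.37 kt → 24 h equivalent = 26.37 × 24/24 ≈ 26.37 kt.
26 kt < 30 kt ⇒ not rapid intensification.

26 kt, no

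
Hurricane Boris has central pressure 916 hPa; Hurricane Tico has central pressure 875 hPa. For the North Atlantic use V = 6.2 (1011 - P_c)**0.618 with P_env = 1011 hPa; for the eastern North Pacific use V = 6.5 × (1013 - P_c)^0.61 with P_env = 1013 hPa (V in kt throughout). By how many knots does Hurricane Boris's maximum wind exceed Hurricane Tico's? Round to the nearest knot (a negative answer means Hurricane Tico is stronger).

Hurricane Boris: ΔP = 95; V ≈ 6.2 × 95^0.618 ≈ 103.42 kt.
Hurricane Tico: ΔP = 138; V ≈ 6.5 × 138^0.61 ≈ 131.29 kt.
Difference ≈ 103.42 − 131.29 = -27.87 → -28 kt.

-28 kt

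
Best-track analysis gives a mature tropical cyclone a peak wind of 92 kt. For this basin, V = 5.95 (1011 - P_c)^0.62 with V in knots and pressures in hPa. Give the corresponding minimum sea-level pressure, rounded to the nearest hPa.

ΔP = (V / 5.95)^(1/0.62) = (92/5.95)^1.613.
92/5.95 = 15.462; 15.462^1.613 ≈ 82.83 hPa.
P_c = 1011 − 82.83 = 928.17 ≈ 928 hPa.

928 hPa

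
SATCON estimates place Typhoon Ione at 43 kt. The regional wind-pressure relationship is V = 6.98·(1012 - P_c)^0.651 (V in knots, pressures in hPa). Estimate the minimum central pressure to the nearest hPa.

996 hPa

ΔP = (V / 6.98)^(1/0.651) = (43/6.98)^1.536.
43/6.98 = 6.160; 6.160^1.536 ≈ 16.33 hPa.
P_c = 1012 − 16.33 = 995.67 ≈ 996 hPa.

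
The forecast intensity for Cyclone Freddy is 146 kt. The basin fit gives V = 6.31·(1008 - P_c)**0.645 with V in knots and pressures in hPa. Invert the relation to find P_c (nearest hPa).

878 hPa

ΔP = (V / 6.31)^(1/0.645) = (146/6.31)^1.550.
146/6.31 = 23.138; 23.138^1.550 ≈ 130.39 hPa.
P_c = 1008 − 130.39 = 877.61 ≈ 878 hPa.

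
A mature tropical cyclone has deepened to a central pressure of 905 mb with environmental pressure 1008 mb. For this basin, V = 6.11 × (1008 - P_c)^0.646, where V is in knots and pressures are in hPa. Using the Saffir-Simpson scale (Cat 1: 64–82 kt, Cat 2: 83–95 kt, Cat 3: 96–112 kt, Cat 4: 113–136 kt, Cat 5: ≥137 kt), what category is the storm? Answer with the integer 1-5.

ΔP = 1008 − 905 = 103 mb.
V ≈ 6.11 × 103^0.646 = 6.11 × 19.97 ≈ 122 kt.
122 kt falls in the Category 4 band.

4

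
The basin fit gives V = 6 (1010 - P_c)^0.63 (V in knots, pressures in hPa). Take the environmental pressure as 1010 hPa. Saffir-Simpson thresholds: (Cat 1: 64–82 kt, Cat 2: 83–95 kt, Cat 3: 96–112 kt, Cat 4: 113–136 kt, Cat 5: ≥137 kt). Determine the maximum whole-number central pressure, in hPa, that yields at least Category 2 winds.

945 hPa

Category 2 begins at V = 83 kt.
Required ΔP = (83/6)^(1/0.63) = 13.833^1.587 ≈ 64.71 hPa.
P_c ≤ 1010 − 64.71 = 945.29, so the highest integer P_c is 945 hPa.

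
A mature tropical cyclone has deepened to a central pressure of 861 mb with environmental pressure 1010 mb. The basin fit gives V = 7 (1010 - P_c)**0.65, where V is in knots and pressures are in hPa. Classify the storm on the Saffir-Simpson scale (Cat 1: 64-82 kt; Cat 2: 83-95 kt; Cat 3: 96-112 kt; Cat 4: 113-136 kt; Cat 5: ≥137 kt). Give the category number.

5

ΔP = 1010 − 861 = 149 mb.
V ≈ 7 × 149^0.65 = 7 × 25.86 ≈ 181 kt.
181 kt falls in the Category 5 band.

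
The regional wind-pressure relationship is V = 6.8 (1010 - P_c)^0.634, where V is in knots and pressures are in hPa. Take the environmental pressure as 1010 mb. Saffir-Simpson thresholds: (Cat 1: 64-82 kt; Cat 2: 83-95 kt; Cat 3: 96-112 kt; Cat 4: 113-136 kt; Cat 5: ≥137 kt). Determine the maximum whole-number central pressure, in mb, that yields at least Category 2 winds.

958 mb

Category 2 begins at V = 83 kt.
Required ΔP = (83/6.8)^(1/0.634) = 12.206^1.577 ≈ 51.74 mb.
P_c ≤ 1010 − 51.74 = 958.26, so the highest integer P_c is 958 mb.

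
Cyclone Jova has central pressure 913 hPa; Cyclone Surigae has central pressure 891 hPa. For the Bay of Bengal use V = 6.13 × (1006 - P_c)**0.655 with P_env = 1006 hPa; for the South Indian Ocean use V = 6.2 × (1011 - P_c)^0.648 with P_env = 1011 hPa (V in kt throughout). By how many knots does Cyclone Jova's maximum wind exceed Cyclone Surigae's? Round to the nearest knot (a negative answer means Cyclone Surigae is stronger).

-19 kt

Cyclone Jova: ΔP = 93; V ≈ 6.13 × 93^0.655 ≈ 119.35 kt.
Cyclone Surigae: ΔP = 120; V ≈ 6.2 × 120^0.648 ≈ 137.94 kt.
Difference ≈ 119.35 − 137.94 = -18.59 → -19 kt.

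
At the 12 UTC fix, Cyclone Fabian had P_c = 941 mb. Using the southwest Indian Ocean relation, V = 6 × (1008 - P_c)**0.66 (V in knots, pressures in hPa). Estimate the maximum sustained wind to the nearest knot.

ΔP = 1008 − 941 = 67 mb.
67^0.66 ≈ 16.040.
V ≈ 6 × 16.040 ≈ 96.2 kt.

96 kt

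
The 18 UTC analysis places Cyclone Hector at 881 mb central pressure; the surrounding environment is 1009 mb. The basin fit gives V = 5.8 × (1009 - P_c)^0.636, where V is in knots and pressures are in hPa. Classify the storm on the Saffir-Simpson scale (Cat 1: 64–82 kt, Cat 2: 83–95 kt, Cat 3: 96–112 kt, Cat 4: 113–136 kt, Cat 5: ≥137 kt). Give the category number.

4

ΔP = 1009 − 881 = 128 mb.
V ≈ 5.8 × 128^0.636 = 5.8 × 21.89 ≈ 127 kt.
127 kt falls in the Category 4 band.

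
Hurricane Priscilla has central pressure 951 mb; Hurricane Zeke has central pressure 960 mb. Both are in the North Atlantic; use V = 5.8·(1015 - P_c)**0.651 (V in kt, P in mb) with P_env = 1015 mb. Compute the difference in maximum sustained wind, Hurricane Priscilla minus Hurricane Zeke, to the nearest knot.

8 kt

Hurricane Priscilla: ΔP = 64; V ≈ 5.8 × 64^0.651 ≈ 86.95 kt.
Hurricane Zeke: ΔP = 55; V ≈ 5.8 × 55^0.651 ≈ 78.78 kt.
Difference ≈ 86.95 − 78.78 = 8.17 → 8 kt.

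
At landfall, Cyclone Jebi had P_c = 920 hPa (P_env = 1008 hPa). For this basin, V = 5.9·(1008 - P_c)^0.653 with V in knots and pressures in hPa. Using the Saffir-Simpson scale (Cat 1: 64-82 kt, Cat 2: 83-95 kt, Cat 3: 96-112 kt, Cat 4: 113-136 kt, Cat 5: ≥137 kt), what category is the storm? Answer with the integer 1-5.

ΔP = 1008 − 920 = 88 hPa.
V ≈ 5.9 × 88^0.653 = 5.9 × 18.61 ≈ 110 kt.
110 kt falls in the Category 3 band.

3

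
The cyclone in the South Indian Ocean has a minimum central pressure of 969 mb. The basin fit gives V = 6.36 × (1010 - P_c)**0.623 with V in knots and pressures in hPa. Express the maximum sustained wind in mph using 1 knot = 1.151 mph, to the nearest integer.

74 mph

ΔP = 1010 − 969 = 41 mb.
V ≈ 6.36 × 41^0.623 = 6.36 × 10.110 ≈ 64.302 kt.
64.302 × 1.151 ≈ 74.01 mph → 74 mph.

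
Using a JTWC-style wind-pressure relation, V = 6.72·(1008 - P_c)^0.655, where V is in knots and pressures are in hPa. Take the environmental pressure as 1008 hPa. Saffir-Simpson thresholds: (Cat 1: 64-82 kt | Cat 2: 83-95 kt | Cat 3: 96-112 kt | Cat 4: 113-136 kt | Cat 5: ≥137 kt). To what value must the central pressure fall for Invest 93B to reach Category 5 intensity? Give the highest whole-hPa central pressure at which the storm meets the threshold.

Category 5 begins at V = 137 kt.
Required ΔP = (137/6.72)^(1/0.655) = 20.387^1.527 ≈ 99.77 hPa.
P_c ≤ 1008 − 99.77 = 908.23, so the highest integer P_c is 908 hPa.

908 hPa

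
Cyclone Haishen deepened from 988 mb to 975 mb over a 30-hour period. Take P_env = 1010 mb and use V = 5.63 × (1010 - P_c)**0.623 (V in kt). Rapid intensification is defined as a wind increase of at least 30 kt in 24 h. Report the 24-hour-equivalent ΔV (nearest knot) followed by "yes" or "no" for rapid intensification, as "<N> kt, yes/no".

V₁: ΔP = 22, V ≈ 5.63 × 22^0.623 ≈ 38.62 kt.
V₂: ΔP = 35, V ≈ 5.63 × 35^0.623 ≈ 51.58 kt.
ΔV over 30 h = 12.96 kt → 24 h equivalent = 12.96 × 24/30 ≈ 10.37 kt.
10 kt < 30 kt ⇒ not rapid intensification.

10 kt, no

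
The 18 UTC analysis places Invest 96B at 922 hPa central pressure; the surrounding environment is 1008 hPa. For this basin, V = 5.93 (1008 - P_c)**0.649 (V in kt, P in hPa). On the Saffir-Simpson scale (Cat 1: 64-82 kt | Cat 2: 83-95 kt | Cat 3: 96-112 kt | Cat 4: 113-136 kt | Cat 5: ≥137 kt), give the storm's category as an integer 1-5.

3

ΔP = 1008 − 922 = 86 hPa.
V ≈ 5.93 × 86^0.649 = 5.93 × 18.01 ≈ 107 kt.
107 kt falls in the Category 3 band.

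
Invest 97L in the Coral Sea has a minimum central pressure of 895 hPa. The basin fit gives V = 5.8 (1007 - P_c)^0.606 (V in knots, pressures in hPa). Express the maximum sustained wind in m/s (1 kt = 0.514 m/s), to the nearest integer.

ΔP = 1007 − 895 = 112 hPa.
V ≈ 5.8 × 112^0.606 = 5.8 × 17.451 ≈ 101.217 kt.
101.217 × 0.514 ≈ 52.03 m/s → 52 m/s.

52 m/s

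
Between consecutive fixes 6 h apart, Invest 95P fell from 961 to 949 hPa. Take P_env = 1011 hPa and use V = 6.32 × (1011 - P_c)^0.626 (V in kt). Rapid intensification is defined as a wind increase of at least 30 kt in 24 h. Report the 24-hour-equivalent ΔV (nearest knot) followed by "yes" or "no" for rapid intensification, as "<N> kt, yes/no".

V₁: ΔP = 50, V ≈ 6.32 × 50^0.626 ≈ 73.16 kt.
V₂: ΔP = 62, V ≈ 6.32 × 62^0.626 ≈ 83.71 kt.
ΔV over 6 h = 10.55 kt → 24 h equivalent = 10.55 × 24/6 ≈ 42.20 kt.
42 kt ≥ 30 kt ⇒ rapid intensification.

42 kt, yes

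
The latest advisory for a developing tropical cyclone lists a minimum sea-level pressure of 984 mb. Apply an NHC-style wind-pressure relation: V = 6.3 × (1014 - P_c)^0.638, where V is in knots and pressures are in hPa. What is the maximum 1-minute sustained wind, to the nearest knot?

ΔP = 1014 − 984 = 30 mb.
30^0.638 ≈ 8.758.
V ≈ 6.3 × 8.758 ≈ 55.2 kt.

55 kt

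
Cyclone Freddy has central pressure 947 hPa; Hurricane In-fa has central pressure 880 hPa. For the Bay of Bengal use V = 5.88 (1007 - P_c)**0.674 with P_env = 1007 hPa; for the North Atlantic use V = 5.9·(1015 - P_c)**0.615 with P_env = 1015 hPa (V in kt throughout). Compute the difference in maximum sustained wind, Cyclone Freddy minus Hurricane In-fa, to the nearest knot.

-28 kt

Cyclone Freddy: ΔP = 60; V ≈ 5.88 × 60^0.674 ≈ 92.86 kt.
Hurricane In-fa: ΔP = 135; V ≈ 5.9 × 135^0.615 ≈ 120.51 kt.
Difference ≈ 92.86 − 120.51 = -27.65 → -28 kt.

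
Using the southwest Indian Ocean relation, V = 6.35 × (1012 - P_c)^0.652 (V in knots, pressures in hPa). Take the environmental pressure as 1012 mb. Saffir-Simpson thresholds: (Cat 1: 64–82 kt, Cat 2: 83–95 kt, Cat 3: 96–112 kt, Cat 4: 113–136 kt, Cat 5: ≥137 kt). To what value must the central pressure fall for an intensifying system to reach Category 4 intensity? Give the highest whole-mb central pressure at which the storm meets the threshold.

Category 4 begins at V = 113 kt.
Required ΔP = (113/6.35)^(1/0.652) = 17.795^1.534 ≈ 82.73 mb.
P_c ≤ 1012 − 82.73 = 929.27, so the highest integer P_c is 929 mb.

929 mb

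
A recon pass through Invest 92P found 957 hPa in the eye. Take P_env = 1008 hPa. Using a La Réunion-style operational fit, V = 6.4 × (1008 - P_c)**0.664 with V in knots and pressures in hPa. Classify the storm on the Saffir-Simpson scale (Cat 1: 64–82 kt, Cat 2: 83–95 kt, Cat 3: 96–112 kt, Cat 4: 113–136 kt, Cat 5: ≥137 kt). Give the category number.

ΔP = 1008 − 957 = 51 hPa.
V ≈ 6.4 × 51^0.664 = 6.4 × 13.61 ≈ 87 kt.
87 kt falls in the Category 2 band.

2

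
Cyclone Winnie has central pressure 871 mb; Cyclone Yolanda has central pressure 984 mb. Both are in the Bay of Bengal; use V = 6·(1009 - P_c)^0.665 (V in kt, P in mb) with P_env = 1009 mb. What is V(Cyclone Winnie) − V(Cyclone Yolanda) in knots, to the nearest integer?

Cyclone Winnie: ΔP = 138; V ≈ 6 × 138^0.665 ≈ 158.92 kt.
Cyclone Yolanda: ΔP = 25; V ≈ 6 × 25^0.665 ≈ 51.02 kt.
Difference ≈ 158.92 − 51.02 = 107.90 → 108 kt.

108 kt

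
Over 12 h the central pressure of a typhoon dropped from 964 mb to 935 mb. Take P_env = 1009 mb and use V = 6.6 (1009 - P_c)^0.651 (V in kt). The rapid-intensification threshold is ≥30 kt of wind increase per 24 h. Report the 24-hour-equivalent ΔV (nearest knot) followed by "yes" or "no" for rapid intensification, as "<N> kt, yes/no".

60 kt, yes

V₁: ΔP = 45, V ≈ 6.6 × 45^0.651 ≈ 78.67 kt.
V₂: ΔP = 74, V ≈ 6.6 × 74^0.651 ≈ 108.75 kt.
ΔV over 12 h = 30.08 kt → 24 h equivalent = 30.08 × 24/12 ≈ 60.16 kt.
60 kt ≥ 30 kt ⇒ rapid intensification.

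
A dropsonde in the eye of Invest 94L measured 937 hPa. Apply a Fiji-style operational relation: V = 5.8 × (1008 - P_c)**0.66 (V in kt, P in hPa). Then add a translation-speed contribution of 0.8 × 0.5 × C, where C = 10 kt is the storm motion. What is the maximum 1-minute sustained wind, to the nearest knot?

101 kt

ΔP = 1008 − 937 = 71 hPa.
71^0.66 ≈ 16.666.
V ≈ 5.8 × 16.666 ≈ 96.7 kt.
Translation term: 0.8 × 0.5 × 10 = 4 kt.
Corrected V ≈ 100.7 kt → 101 kt.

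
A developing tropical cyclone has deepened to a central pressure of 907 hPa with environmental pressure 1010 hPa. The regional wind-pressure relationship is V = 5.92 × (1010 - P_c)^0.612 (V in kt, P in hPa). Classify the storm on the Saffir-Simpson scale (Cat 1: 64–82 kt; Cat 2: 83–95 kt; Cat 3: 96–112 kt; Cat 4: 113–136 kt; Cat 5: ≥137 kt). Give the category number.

ΔP = 1010 − 907 = 103 hPa.
V ≈ 5.92 × 103^0.612 = 5.92 × 17.06 ≈ 101 kt.
101 kt falls in the Category 3 band.

3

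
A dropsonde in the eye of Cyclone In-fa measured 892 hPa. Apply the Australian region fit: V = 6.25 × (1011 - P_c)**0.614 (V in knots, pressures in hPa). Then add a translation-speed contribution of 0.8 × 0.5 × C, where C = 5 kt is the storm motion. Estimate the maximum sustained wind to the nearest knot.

ΔP = 1011 − 892 = 119 hPa.
119^0.614 ≈ 18.810.
V ≈ 6.25 × 18.810 ≈ 117.6 kt.
Translation term: 0.8 × 0.5 × 5 = 2 kt.
Corrected V ≈ 119.6 kt → 120 kt.

120 kt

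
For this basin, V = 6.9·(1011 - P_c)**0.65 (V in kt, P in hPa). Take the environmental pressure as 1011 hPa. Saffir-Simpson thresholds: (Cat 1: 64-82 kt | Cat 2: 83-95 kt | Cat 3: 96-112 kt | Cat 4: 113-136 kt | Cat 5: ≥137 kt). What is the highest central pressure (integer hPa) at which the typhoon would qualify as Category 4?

Category 4 begins at V = 113 kt.
Required ΔP = (113/6.9)^(1/0.65) = 16.377^1.538 ≈ 73.80 hPa.
P_c ≤ 1011 − 73.80 = 937.20, so the highest integer P_c is 937 hPa.

937 hPa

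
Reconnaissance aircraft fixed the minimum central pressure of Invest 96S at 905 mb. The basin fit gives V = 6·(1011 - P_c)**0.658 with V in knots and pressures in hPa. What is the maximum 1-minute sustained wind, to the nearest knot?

ΔP = 1011 − 905 = 106 mb.
106^0.658 ≈ 21.511.
V ≈ 6 × 21.511 ≈ 129.1 kt.

129 kt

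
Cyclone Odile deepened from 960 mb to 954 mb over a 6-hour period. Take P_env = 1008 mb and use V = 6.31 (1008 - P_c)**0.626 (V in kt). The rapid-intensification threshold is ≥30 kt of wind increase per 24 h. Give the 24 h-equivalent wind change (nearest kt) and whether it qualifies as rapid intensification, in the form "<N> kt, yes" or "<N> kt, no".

22 kt, no

V₁: ΔP = 48, V ≈ 6.31 × 48^0.626 ≈ 71.20 kt.
V₂: ΔP = 54, V ≈ 6.31 × 54^0.626 ≈ 76.65 kt.
ΔV over 6 h = 5.45 kt → 24 h equivalent = 5.45 × 24/6 ≈ 21.80 kt.
22 kt < 30 kt ⇒ not rapid intensification.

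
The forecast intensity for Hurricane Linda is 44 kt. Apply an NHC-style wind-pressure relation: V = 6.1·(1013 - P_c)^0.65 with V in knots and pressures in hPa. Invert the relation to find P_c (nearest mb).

992 mb

ΔP = (V / 6.1)^(1/0.65) = (44/6.1)^1.538.
44/6.1 = 7.213; 7.213^1.538 ≈ 20.90 mb.
P_c = 1013 − 20.90 = 992.10 ≈ 992 mb.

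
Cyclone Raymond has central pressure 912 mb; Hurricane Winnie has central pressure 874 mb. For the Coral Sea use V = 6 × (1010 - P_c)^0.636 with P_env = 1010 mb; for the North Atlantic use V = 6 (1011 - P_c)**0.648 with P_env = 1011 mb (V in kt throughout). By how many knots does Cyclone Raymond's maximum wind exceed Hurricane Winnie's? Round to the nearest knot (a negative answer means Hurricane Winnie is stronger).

Cyclone Raymond: ΔP = 98; V ≈ 6 × 98^0.636 ≈ 110.81 kt.
Hurricane Winnie: ΔP = 137; V ≈ 6 × 137^0.648 ≈ 145.46 kt.
Difference ≈ 110.81 − 145.46 = -34.65 → -35 kt.

-35 kt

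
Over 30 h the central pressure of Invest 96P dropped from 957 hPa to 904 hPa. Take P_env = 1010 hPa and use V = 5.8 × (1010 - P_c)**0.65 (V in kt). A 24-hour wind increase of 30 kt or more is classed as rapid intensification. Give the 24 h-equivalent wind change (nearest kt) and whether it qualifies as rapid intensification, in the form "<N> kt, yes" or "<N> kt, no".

V₁: ΔP = 53, V ≈ 5.8 × 53^0.65 ≈ 76.60 kt.
V₂: ΔP = 106, V ≈ 5.8 × 106^0.65 ≈ 120.19 kt.
ΔV over 30 h = 43.59 kt → 24 h equivalent = 43.59 × 24/30 ≈ 34.87 kt.
35 kt ≥ 30 kt ⇒ rapid intensification.

35 kt, yes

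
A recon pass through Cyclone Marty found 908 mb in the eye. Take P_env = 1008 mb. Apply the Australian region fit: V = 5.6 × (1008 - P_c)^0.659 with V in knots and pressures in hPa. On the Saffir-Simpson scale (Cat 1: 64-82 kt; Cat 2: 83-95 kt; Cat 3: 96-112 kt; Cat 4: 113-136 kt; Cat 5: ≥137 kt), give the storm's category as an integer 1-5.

4

ΔP = 1008 − 908 = 100 mb.
V ≈ 5.6 × 100^0.659 = 5.6 × 20.80 ≈ 116 kt.
116 kt falls in the Category 4 band.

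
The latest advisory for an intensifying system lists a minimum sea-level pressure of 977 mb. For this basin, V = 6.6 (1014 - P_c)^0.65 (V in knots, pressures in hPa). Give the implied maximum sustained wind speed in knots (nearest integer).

69 kt

ΔP = 1014 − 977 = 37 mb.
37^0.65 ≈ 10.455.
V ≈ 6.6 × 10.455 ≈ 69.0 kt.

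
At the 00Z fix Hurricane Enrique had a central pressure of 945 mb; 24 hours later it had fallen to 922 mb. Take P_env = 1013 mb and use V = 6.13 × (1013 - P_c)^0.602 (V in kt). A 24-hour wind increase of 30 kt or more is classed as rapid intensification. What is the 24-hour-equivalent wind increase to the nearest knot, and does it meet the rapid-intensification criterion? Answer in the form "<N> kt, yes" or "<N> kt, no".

15 kt, no

V₁: ΔP = 68, V ≈ 6.13 × 68^0.602 ≈ 77.74 kt.
V₂: ΔP = 91, V ≈ 6.13 × 91^0.602 ≈ 92.64 kt.
ΔV over 24 h = 14.90 kt → 24 h equivalent = 14.90 × 24/24 ≈ 14.90 kt.
15 kt < 30 kt ⇒ not rapid intensification.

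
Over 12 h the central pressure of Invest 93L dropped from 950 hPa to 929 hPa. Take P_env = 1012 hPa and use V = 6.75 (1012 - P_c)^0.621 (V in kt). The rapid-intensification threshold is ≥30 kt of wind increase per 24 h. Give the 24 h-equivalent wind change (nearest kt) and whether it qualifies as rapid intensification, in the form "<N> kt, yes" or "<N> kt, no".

V₁: ΔP = 62, V ≈ 6.75 × 62^0.621 ≈ 87.57 kt.
V₂: ΔP = 83, V ≈ 6.75 × 83^0.621 ≈ 104.97 kt.
ΔV over 12 h = 17.40 kt → 24 h equivalent = 17.40 × 24/12 ≈ 34.80 kt.
35 kt ≥ 30 kt ⇒ rapid intensification.

35 kt, yes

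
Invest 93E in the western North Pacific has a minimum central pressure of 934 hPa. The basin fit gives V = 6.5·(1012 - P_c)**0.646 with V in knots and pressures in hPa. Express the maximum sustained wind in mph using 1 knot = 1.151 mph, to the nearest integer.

ΔP = 1012 − 934 = 78 hPa.
V ≈ 6.5 × 78^0.646 = 6.5 × 16.684 ≈ 108.444 kt.
108.444 × 1.151 ≈ 124.82 mph → 125 mph.

125 mph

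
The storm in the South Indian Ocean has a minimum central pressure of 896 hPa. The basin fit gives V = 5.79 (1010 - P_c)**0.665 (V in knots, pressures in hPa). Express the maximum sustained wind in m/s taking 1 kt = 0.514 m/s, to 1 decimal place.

ΔP = 1010 − 896 = 114 hPa.
V ≈ 5.79 × 114^0.665 = 5.79 × 23.326 ≈ 135.058 kt.
135.058 × 0.514 ≈ 69.42 m/s → 69.4 m/s.

69.4 m/s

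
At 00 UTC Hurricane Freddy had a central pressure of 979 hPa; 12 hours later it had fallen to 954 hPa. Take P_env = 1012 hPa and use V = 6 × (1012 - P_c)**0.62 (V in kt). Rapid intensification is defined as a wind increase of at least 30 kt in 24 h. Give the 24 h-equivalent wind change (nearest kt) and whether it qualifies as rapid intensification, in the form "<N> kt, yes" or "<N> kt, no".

V₁: ΔP = 33, V ≈ 6 × 33^0.62 ≈ 52.44 kt.
V₂: ΔP = 58, V ≈ 6 × 58^0.62 ≈ 74.38 kt.
ΔV over 12 h = 21.94 kt → 24 h equivalent = 21.94 × 24/12 ≈ 43.88 kt.
44 kt ≥ 30 kt ⇒ rapid intensification.

44 kt, yes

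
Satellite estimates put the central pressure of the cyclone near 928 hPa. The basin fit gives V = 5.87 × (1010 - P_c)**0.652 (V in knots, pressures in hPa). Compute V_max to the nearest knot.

104 kt

ΔP = 1010 − 928 = 82 hPa.
82^0.652 ≈ 17.693.
V ≈ 5.87 × 17.693 ≈ 103.9 kt.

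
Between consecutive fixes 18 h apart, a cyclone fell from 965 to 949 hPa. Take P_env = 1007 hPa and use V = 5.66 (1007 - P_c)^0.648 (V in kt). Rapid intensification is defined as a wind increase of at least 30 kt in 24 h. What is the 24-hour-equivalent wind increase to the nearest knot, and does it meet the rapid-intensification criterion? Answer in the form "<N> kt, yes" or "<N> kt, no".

V₁: ΔP = 42, V ≈ 5.66 × 42^0.648 ≈ 63.78 kt.
V₂: ΔP = 58, V ≈ 5.66 × 58^0.648 ≈ 78.62 kt.
ΔV over 18 h = 14.84 kt → 24 h equivalent = 14.84 × 24/18 ≈ 19.79 kt.
20 kt < 30 kt ⇒ not rapid intensification.

20 kt, no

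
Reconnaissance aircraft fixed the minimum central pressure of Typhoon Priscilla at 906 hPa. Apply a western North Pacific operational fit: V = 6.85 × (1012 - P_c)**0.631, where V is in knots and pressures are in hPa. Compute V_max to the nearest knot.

130 kt

ΔP = 1012 − 906 = 106 hPa.
106^0.631 ≈ 18.966.
V ≈ 6.85 × 18.966 ≈ 129.9 kt.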